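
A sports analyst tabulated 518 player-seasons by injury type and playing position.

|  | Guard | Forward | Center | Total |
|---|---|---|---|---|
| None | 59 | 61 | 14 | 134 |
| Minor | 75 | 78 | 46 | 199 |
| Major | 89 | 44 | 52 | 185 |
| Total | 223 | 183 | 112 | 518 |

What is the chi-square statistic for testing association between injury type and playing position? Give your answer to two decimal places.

25.76

Grand total N = 518.
Expected counts (row total × column total / N):
  None, Guard: 134×223/518 = 57.687
  None, Forward: 134×183/518 = 47.340
  None, Center: 134×112/518 = 28.973
  Minor, Guard: 199×223/518 = 85.670
  Minor, Forward: 199×183/518 = 70.303
  Minor, Center: 199×112/518 = 43.027
  Major, Guard: 185×223/518 = 79.643
  Major, Forward: 185×183/518 = 65.357
  Major, Center: 185×112/518 = 40.000
Contributions (O − E)²/E:
  (59 − 57.687)²/57.687 = 0.0299
  (61 − 47.340)²/47.340 = 3.9416
  (14 − 28.973)²/28.973 = 7.7379
  (75 − 85.670)²/85.670 = 1.3289
  (78 − 70.303)²/70.303 = 0.8427
  (46 − 43.027)²/43.027 = 0.2054
  (89 − 79.643)²/79.643 = 1.0993
  (44 − 65.357)²/65.357 = 6.9789
  (52 − 40.000)²/40.000 = 3.6000
χ² = 0.0299 + 3.9416 + 7.7379 + 1.3289 + 0.8427 + 0.2054 + 1.0993 + 6.9789 + 3.6000 = 25.76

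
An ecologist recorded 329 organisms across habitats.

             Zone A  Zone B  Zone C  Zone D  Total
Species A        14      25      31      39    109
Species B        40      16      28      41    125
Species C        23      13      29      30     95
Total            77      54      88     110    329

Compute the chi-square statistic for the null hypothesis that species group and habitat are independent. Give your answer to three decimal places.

Grand total N = 329.
Expected counts (row total × column total / N):
  Species A, Zone A: 109×77/329 = 25.5106
  Species A, Zone B: 109×54/329 = 17.8906
  Species A, Zone C: 109×88/329 = 29.1550
  Species A, Zone D: 109×110/329 = 36.4438
  Species B, Zone A: 125×77/329 = 29.2553
  Species B, Zone B: 125×54/329 = 20.5167
  Species B, Zone C: 125×88/329 = 33.4347
  Species B, Zone D: 125×110/329 = 41.7933
  Species C, Zone A: 95×77/329 = 22.2340
  Species C, Zone B: 95×54/329 = 15.5927
  Species C, Zone C: 95×88/329 = 25.4103
  Species C, Zone D: 95×110/329 = 31.7629
Contributions (O − E)²/E:
  (14 − 25.5106)²/25.5106 = 5.1937
  (25 − 17.8906)²/17.8906 = 2.8251
  (31 − 29.1550)²/29.1550 = 0.1168
  (39 − 36.4438)²/36.4438 = 0.1793
  (40 − 29.2553)²/29.2553 = 3.9462
  (16 − 20.5167)²/20.5167 = 0.9943
  (28 − 33.4347)²/33.4347 = 0.8834
  (41 − 41.7933)²/41.7933 = 0.0151
  (23 − 22.2340)²/22.2340 = 0.0264
  (13 − 15.5927)²/15.5927 = 0.4311
  (29 − 25.4103)²/25.4103 = 0.5071
  (30 − 31.7629)²/31.7629 = 0.0978
χ² = 5.1937 + 2.8251 + 0.1168 + 0.1793 + 3.9462 + 0.9943 + 0.8834 + 0.0151 + 0.0264 + 0.4311 + 0.5071 + 0.0978 = 15.216

15.216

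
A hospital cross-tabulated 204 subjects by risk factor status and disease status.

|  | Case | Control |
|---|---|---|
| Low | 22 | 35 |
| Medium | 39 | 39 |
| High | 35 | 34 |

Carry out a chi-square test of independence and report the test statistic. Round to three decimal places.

Row totals: 57, 78, 69. Column totals: 96, 108. Grand total N = 204.
Expected counts (row total × column total / N):
  Low, Case: 57×96/204 = 26.8235
  Low, Control: 57×108/204 = 30.1765
  Medium, Case: 78×96/204 = 36.7059
  Medium, Control: 78×108/204 = 41.2941
  High, Case: 69×96/204 = 32.4706
  High, Control: 69×108/204 = 36.5294
Contributions (O − E)²/E:
  (22 − 26.8235)²/26.8235 = 0.8674
  (35 − 30.1765)²/30.1765 = 0.7710
  (39 − 36.7059)²/36.7059 = 0.1434
  (39 − 41.2941)²/41.2941 = 0.1274
  (35 − 32.4706)²/32.4706 = 0.1970
  (34 − 36.5294)²/36.5294 = 0.1751
χ² = 0.8674 + 0.7710 + 0.1434 + 0.1274 + 0.1970 + 0.1751 = 2.281

2.281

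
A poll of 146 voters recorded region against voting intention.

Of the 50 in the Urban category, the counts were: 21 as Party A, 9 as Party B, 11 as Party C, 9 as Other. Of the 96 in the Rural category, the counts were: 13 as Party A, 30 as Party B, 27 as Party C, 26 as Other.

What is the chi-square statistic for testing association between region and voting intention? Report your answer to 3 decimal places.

Row totals: 50, 96. Column totals: 34, 39, 38, 35. Grand total N = 146.
Expected counts (row total × column total / N):
  Urban, Party A: 50×34/146 = 11.6438
  Urban, Party B: 50×39/146 = 13.3562
  Urban, Party C: 50×38/146 = 13.0137
  Urban, Other: 50×35/146 = 11.9863
  Rural, Party A: 96×34/146 = 22.3562
  Rural, Party B: 96×39/146 = 25.6438
  Rural, Party C: 96×38/146 = 24.9863
  Rural, Other: 96×35/146 = 23.0137
Contributions (O − E)²/E:
  (21 − 11.6438)²/11.6438 = 7.5180
  (9 − 13.3562)²/13.3562 = 1.4208
  (11 − 13.0137)²/13.0137 = 0.3116
  (9 − 11.9863)²/11.9863 = 0.7440
  (13 − 22.3562)²/22.3562 = 3.9156
  (30 − 25.6438)²/25.6438 = 0.7400
  (27 − 24.9863)²/24.9863 = 0.1623
  (26 − 23.0137)²/23.0137 = 0.3875
χ² = 7.5180 + 1.4208 + 0.3116 + 0.7440 + 3.9156 + 0.7400 + 0.1623 + 0.3875 = 15.200

15.200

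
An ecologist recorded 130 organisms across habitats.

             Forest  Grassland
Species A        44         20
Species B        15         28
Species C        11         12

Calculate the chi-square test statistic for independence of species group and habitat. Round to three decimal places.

Row totals: 64, 43, 23. Column totals: 70, 60. Grand total N = 130.
Expected counts (row total × column total / N):
  Species A, Forest: 64×70/130 = 34.4615
  Species A, Grassland: 64×60/130 = 29.5385
  Species B, Forest: 43×70/130 = 23.1538
  Species B, Grassland: 43×60/130 = 19.8462
  Species C, Forest: 23×70/130 = 12.3846
  Species C, Grassland: 23×60/130 = 10.6154
Contributions (O − E)²/E:
  (44 − 34.4615)²/34.4615 = 2.6401
  (20 − 29.5385)²/29.5385 = 3.0801
  (15 − 23.1538)²/23.1538 = 2.8714
  (28 − 19.8462)²/19.8462 = 3.3500
  (11 − 12.3846)²/12.3846 = 0.1548
  (12 − 10.6154)²/10.6154 = 0.1806
χ² = 2.6401 + 3.0801 + 2.8714 + 3.3500 + 0.1548 + 0.1806 = 12.277

12.277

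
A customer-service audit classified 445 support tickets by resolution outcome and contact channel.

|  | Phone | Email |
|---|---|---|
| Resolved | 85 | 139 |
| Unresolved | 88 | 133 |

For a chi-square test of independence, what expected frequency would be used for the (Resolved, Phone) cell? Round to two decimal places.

87.08

Row total (Resolved) = 224; column total (Phone) = 173; grand total N = 445.
Expected count = (row total × column total) / N = 224 × 173 / 445 = 87.08.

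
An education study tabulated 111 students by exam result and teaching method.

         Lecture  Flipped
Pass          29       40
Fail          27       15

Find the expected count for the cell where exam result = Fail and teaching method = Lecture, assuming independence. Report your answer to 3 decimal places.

21.189

Row total (Fail) = 42; column total (Lecture) = 56; grand total N = 111.
Expected count = (row total × column total) / N = 42 × 56 / 111 = 21.189.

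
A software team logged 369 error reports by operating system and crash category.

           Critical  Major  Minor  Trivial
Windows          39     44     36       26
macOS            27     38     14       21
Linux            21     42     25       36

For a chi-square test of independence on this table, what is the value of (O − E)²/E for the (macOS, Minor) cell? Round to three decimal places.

1.968

Row total (macOS) = 100; column total (Minor) = 75; N = 369.
Expected count E = 100 × 75 / 369 = 20.3252.
Contribution = (O − E)²/E = (14 − 20.3252)² / 20.3252 = 1.968.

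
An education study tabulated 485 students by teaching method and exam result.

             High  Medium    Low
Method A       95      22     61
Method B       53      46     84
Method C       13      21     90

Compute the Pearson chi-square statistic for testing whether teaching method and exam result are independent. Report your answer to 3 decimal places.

72.825

Row totals: 178, 183, 124. Column totals: 161, 89, 235. Grand total N = 485.
Expected counts (row total × column total / N):
  Method A, High: 178×161/485 = 59.0887
  Method A, Medium: 178×89/485 = 32.6639
  Method A, Low: 178×235/485 = 86.2474
  Method B, High: 183×161/485 = 60.7485
  Method B, Medium: 183×89/485 = 33.5814
  Method B, Low: 183×235/485 = 88.6701
  Method C, High: 124×161/485 = 41.1629
  Method C, Medium: 124×89/485 = 22.7546
  Method C, Low: 124×235/485 = 60.0825
Contributions (O − E)²/E:
  (95 − 59.0887)²/59.0887 = 21.8252
  (22 − 32.6639)²/32.6639 = 3.4815
  (61 − 86.2474)²/86.2474 = 7.3907
  (53 − 60.7485)²/60.7485 = 0.9883
  (46 − 33.5814)²/33.5814 = 4.5925
  (84 − 88.6701)²/88.6701 = 0.2460
  (13 − 41.1629)²/41.1629 = 19.2685
  (21 − 22.7546)²/22.7546 = 0.1353
  (90 − 60.0825)²/60.0825 = 14.8971
χ² = 21.8252 + 3.4815 + 7.3907 + 0.9883 + 4.5925 + 0.2460 + 19.2685 + 0.1353 + 14.8971 = 72.825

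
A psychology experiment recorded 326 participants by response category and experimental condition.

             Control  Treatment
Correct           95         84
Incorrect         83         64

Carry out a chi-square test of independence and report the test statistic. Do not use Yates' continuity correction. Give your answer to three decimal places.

Row totals: 179, 147. Column totals: 178, 148. Grand total N = 326.
Expected counts (row total × column total / N):
  Correct, Control: 179×178/326 = 97.7362
  Correct, Treatment: 179×148/326 = 81.2638
  Incorrect, Control: 147×178/326 = 80.2638
  Incorrect, Treatment: 147×148/326 = 66.7362
Contributions (O − E)²/E:
  (95 − 97.7362)²/97.7362 = 0.0766
  (84 − 81.2638)²/81.2638 = 0.0921
  (83 − 80.2638)²/80.2638 = 0.0933
  (64 − 66.7362)²/66.7362 = 0.1122
χ² = 0.0766 + 0.0921 + 0.0933 + 0.1122 = 0.374

0.374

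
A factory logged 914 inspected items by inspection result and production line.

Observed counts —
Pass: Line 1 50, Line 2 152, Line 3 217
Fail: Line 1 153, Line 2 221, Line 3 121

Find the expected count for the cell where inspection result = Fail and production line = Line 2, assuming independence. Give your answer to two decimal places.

Row total (Fail) = 495; column total (Line 2) = 373; grand total N = 914.
Expected count = (row total × column total) / N = 495 × 373 / 914 = 202.01.

202.01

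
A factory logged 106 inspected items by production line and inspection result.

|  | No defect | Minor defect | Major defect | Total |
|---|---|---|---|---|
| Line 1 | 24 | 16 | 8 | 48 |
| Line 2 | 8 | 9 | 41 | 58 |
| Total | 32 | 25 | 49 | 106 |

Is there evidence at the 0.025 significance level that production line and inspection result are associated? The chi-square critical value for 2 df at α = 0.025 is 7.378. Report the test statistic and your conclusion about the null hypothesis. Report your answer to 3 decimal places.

Grand total N = 106.
Expected counts (row total × column total / N):
  Line 1, No defect: 48×32/106 = 14.4906
  Line 1, Minor defect: 48×25/106 = 11.3208
  Line 1, Major defect: 48×49/106 = 22.1887
  Line 2, No defect: 58×32/106 = 17.5094
  Line 2, Minor defect: 58×25/106 = 13.6792
  Line 2, Major defect: 58×49/106 = 26.8113
Contributions (O − E)²/E:
  (24 − 14.4906)²/14.4906 = 6.2405
  (16 − 11.3208)²/11.3208 = 1.9340
  (8 − 22.1887)²/22.1887 = 9.0731
  (8 − 17.5094)²/17.5094 = 5.1646
  (9 − 13.6792)²/13.6792 = 1.6006
  (41 − 26.8113)²/26.8113 = 7.5087
χ² = 6.2405 + 1.9340 + 9.0731 + 5.1646 + 1.6006 + 7.5087 = 31.522
df = (2−1)(3−1) = 2. Since 31.522 > 7.378, reject the null hypothesis of independence at α = 0.025.

31.522; reject H₀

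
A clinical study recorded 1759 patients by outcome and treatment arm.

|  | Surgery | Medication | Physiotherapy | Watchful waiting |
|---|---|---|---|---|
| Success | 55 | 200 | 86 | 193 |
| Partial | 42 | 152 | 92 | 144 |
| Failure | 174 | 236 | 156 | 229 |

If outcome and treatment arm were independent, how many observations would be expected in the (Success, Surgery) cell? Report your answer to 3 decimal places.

Row total (Success) = 534; column total (Surgery) = 271; grand total N = 1759.
Expected count = (row total × column total) / N = 534 × 271 / 1759 = 82.271.

82.271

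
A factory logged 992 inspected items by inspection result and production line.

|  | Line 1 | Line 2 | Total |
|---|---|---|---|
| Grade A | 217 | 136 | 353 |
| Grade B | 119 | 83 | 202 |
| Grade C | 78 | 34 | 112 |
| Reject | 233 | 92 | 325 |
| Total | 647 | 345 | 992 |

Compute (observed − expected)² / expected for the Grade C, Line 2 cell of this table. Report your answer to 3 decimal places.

0.629

Row total (Grade C) = 112; column total (Line 2) = 345; N = 992.
Expected count E = 112 × 345 / 992 = 38.95161.
Contribution = (O − E)²/E = (34 − 38.95161)² / 38.95161 = 0.629.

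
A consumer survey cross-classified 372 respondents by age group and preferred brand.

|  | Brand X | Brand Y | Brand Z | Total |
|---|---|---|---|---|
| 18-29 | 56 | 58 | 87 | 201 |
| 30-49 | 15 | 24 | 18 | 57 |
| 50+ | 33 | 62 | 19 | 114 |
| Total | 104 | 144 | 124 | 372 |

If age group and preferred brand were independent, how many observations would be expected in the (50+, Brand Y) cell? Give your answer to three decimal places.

44.129

Row total (50+) = 114; column total (Brand Y) = 144; grand total N = 372.
Expected count = (row total × column total) / N = 114 × 144 / 372 = 44.129.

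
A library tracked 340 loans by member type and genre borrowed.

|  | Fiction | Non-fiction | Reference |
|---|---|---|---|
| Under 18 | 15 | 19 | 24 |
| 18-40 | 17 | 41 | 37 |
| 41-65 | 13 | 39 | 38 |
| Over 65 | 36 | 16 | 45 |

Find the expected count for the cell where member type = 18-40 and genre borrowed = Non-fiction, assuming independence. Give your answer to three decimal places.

32.132

Row total (18-40) = 95; column total (Non-fiction) = 115; grand total N = 340.
Expected count = (row total × column total) / N = 95 × 115 / 340 = 32.132.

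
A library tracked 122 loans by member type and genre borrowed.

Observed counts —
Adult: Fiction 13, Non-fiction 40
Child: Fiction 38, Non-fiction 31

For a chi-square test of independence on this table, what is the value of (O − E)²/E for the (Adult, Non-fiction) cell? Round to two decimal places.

2.72

Row total (Adult) = 53; column total (Non-fiction) = 71; N = 122.
Expected count E = 53 × 71 / 122 = 30.844.
Contribution = (O − E)²/E = (40 − 30.844)² / 30.844 = 2.72.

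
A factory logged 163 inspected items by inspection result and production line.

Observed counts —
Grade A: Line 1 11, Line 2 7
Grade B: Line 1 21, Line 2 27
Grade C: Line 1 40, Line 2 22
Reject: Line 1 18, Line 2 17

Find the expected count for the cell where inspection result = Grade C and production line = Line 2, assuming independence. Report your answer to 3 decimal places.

27.767

Row total (Grade C) = 62; column total (Line 2) = 73; grand total N = 163.
Expected count = (row total × column total) / N = 62 × 73 / 163 = 27.767.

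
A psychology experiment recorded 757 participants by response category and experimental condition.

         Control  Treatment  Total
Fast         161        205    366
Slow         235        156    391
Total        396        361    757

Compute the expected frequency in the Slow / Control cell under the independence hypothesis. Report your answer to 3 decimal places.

Row total (Slow) = 391; column total (Control) = 396; grand total N = 757.
Expected count = (row total × column total) / N = 391 × 396 / 757 = 204.539.

204.539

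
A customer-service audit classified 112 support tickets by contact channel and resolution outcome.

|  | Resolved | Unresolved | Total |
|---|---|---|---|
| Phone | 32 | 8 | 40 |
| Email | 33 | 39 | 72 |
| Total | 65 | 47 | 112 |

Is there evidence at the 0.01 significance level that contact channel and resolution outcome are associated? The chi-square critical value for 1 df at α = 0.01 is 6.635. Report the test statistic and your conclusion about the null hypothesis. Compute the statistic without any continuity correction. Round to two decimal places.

Grand total N = 112.
Expected counts (row total × column total / N):
  Phone, Resolved: 40×65/112 = 23.214
  Phone, Unresolved: 40×47/112 = 16.786
  Email, Resolved: 72×65/112 = 41.786
  Email, Unresolved: 72×47/112 = 30.214
Contributions (O − E)²/E:
  (32 − 23.214)²/23.214 = 3.3253
  (8 − 16.786)²/16.786 = 4.5987
  (33 − 41.786)²/41.786 = 1.8474
  (39 − 30.214)²/30.214 = 2.5549
χ² = 3.3253 + 4.5987 + 1.8474 + 2.5549 = 12.33
df = (2−1)(2−1) = 1. Since 12.33 > 6.635, reject the null hypothesis of independence at α = 0.01.

12.33; reject H₀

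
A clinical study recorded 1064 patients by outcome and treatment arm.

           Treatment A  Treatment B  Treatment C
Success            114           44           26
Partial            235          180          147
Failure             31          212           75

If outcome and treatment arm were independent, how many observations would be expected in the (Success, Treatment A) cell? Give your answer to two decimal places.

65.71

Row total (Success) = 184; column total (Treatment A) = 380; grand total N = 1064.
Expected count = (row total × column total) / N = 184 × 380 / 1064 = 65.71.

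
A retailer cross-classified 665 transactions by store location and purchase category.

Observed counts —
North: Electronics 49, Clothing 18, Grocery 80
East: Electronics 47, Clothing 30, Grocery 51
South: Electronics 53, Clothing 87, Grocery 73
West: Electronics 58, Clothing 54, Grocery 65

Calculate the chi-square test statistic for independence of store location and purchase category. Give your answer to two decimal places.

Row totals: 147, 128, 213, 177. Column totals: 207, 189, 269. Grand total N = 665.
Expected counts (row total × column total / N):
  North, Electronics: 147×207/665 = 45.758
  North, Clothing: 147×189/665 = 41.779
  North, Grocery: 147×269/665 = 59.463
  East, Electronics: 128×207/665 = 39.844
  East, Clothing: 128×189/665 = 36.379
  East, Grocery: 128×269/665 = 51.777
  South, Electronics: 213×207/665 = 66.302
  South, Clothing: 213×189/665 = 60.537
  South, Grocery: 213×269/665 = 86.161
  West, Electronics: 177×207/665 = 55.096
  West, Clothing: 177×189/665 = 50.305
  West, Grocery: 177×269/665 = 71.598
Contributions (O − E)²/E:
  (49 − 45.758)²/45.758 = 0.2297
  (18 − 41.779)²/41.779 = 13.5341
  (80 − 59.463)²/59.463 = 7.0930
  (47 − 39.844)²/39.844 = 1.2852
  (30 − 36.379)²/36.379 = 1.1185
  (51 − 51.777)²/51.777 = 0.0117
  (53 − 66.302)²/66.302 = 2.6687
  (87 − 60.537)²/60.537 = 11.5680
  (73 − 86.161)²/86.161 = 2.0103
  (58 − 55.096)²/55.096 = 0.1531
  (54 − 50.305)²/50.305 = 0.2714
  (65 − 71.598)²/71.598 = 0.6080
χ² = 0.2297 + 13.5341 + 7.0930 + 1.2852 + 1.1185 + 0.0117 + 2.6687 + 11.5680 + 2.0103 + 0.1531 + 0.2714 + 0.6080 = 40.55

40.55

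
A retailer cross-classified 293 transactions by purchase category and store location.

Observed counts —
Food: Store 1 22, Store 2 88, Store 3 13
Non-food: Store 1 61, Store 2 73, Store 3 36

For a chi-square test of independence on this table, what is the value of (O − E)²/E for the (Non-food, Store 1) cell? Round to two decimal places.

3.43

Row total (Non-food) = 170; column total (Store 1) = 83; N = 293.
Expected count E = 170 × 83 / 293 = 48.157.
Contribution = (O − E)²/E = (61 − 48.157)² / 48.157 = 3.43.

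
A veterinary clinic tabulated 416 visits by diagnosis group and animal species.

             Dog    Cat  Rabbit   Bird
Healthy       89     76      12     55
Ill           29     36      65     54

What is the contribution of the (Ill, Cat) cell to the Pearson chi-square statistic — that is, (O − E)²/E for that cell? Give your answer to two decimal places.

Row total (Ill) = 184; column total (Cat) = 112; N = 416.
Expected count E = 184 × 112 / 416 = 49.538.
Contribution = (O − E)²/E = (36 − 49.538)² / 49.538 = 3.70.

3.70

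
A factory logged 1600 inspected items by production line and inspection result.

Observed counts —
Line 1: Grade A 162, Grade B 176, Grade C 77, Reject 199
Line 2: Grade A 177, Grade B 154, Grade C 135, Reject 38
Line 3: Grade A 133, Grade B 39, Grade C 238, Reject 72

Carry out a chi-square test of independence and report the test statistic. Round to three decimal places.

301.716

Row totals: 614, 504, 482. Column totals: 472, 369, 450, 309. Grand total N = 1600.
Expected counts (row total × column total / N):
  Line 1, Grade A: 614×472/1600 = 181.13000
  Line 1, Grade B: 614×369/1600 = 141.60375
  Line 1, Grade C: 614×450/1600 = 172.68750
  Line 1, Reject: 614×309/1600 = 118.57875
  Line 2, Grade A: 504×472/1600 = 148.68000
  Line 2, Grade B: 504×369/1600 = 116.23500
  Line 2, Grade C: 504×450/1600 = 141.75000
  Line 2, Reject: 504×309/1600 = 97.33500
  Line 3, Grade A: 482×472/1600 = 142.19000
  Line 3, Grade B: 482×369/1600 = 111.16125
  Line 3, Grade C: 482×450/1600 = 135.56250
  Line 3, Reject: 482×309/1600 = 93.08625
Contributions (O − E)²/E:
  (162 − 181.13000)²/181.13000 = 2.0204
  (176 − 141.60375)²/141.60375 = 8.3550
  (77 − 172.68750)²/172.68750 = 53.0212
  (199 − 118.57875)²/118.57875 = 54.5425
  (177 − 148.68000)²/148.68000 = 5.3943
  (154 − 116.23500)²/116.23500 = 12.2699
  (135 − 141.75000)²/141.75000 = 0.3214
  (38 − 97.33500)²/97.33500 = 36.1704
  (133 − 142.19000)²/142.19000 = 0.5940
  (39 − 111.16125)²/111.16125 = 46.8441
  (238 − 135.56250)²/135.56250 = 77.4067
  (72 − 93.08625)²/93.08625 = 4.7765
χ² = 2.0204 + 8.3550 + 53.0212 + 54.5425 + 5.3943 + 12.2699 + 0.3214 + 36.1704 + 0.5940 + 46.8441 + 77.4067 + 4.7765 = 301.716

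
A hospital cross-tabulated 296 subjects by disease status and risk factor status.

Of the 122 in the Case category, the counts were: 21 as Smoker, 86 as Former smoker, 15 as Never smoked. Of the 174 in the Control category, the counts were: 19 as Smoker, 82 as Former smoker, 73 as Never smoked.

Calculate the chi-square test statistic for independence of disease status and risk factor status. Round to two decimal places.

Row totals: 122, 174. Column totals: 40, 168, 88. Grand total N = 296.
Expected counts (row total × column total / N):
  Case, Smoker: 122×40/296 = 16.486
  Case, Former smoker: 122×168/296 = 69.243
  Case, Never smoked: 122×88/296 = 36.270
  Control, Smoker: 174×40/296 = 23.514
  Control, Former smoker: 174×168/296 = 98.757
  Control, Never smoked: 174×88/296 = 51.730
Contributions (O − E)²/E:
  (21 − 16.486)²/16.486 = 1.2360
  (86 − 69.243)²/69.243 = 4.0552
  (15 − 36.270)²/36.270 = 12.4735
  (19 − 23.514)²/23.514 = 0.8666
  (82 − 98.757)²/98.757 = 2.8433
  (73 − 51.730)²/51.730 = 8.7457
χ² = 1.2360 + 4.0552 + 12.4735 + 0.8666 + 2.8433 + 8.7457 = 30.22

30.22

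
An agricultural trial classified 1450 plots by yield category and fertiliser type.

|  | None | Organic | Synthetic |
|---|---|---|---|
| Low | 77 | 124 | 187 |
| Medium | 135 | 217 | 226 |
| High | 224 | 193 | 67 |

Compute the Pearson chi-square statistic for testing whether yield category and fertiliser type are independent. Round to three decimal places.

Row totals: 388, 578, 484. Column totals: 436, 534, 480. Grand total N = 1450.
Expected counts (row total × column total / N):
  Low, None: 388×436/1450 = 116.66759
  Low, Organic: 388×534/1450 = 142.89103
  Low, Synthetic: 388×480/1450 = 128.44138
  Medium, None: 578×436/1450 = 173.79862
  Medium, Organic: 578×534/1450 = 212.86345
  Medium, Synthetic: 578×480/1450 = 191.33793
  High, None: 484×436/1450 = 145.53379
  High, Organic: 484×534/1450 = 178.24552
  High, Synthetic: 484×480/1450 = 160.22069
Contributions (O − E)²/E:
  (77 − 116.66759)²/116.66759 = 13.4872
  (124 − 142.89103)²/142.89103 = 2.4975
  (187 − 128.44138)²/128.44138 = 26.6979
  (135 − 173.79862)²/173.79862 = 8.6614
  (217 − 212.86345)²/212.86345 = 0.0804
  (226 − 191.33793)²/191.33793 = 6.2793
  (224 − 145.53379)²/145.53379 = 42.3060
  (193 − 178.24552)²/178.24552 = 1.2213
  (67 − 160.22069)²/160.22069 = 54.2383
χ² = 13.4872 + 2.4975 + 26.6979 + 8.6614 + 0.0804 + 6.2793 + 42.3060 + 1.2213 + 54.2383 = 155.469

155.469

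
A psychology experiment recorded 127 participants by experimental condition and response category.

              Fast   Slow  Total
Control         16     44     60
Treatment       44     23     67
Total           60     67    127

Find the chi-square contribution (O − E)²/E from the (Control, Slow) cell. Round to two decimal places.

4.82

Row total (Control) = 60; column total (Slow) = 67; N = 127.
Expected count E = 60 × 67 / 127 = 31.654.
Contribution = (O − E)²/E = (44 − 31.654)² / 31.654 = 4.82.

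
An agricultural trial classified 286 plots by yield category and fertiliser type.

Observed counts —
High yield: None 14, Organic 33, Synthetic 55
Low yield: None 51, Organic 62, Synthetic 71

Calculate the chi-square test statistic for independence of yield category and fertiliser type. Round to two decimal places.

9.19

Row totals: 102, 184. Column totals: 65, 95, 126. Grand total N = 286.
Expected counts (row total × column total / N):
  High yield, None: 102×65/286 = 23.182
  High yield, Organic: 102×95/286 = 33.881
  High yield, Synthetic: 102×126/286 = 44.937
  Low yield, None: 184×65/286 = 41.818
  Low yield, Organic: 184×95/286 = 61.119
  Low yield, Synthetic: 184×126/286 = 81.063
Contributions (O − E)²/E:
  (14 − 23.182)²/23.182 = 3.6368
  (33 − 33.881)²/33.881 = 0.0229
  (55 − 44.937)²/44.937 = 2.2535
  (51 − 41.818)²/41.818 = 2.0161
  (62 − 61.119)²/61.119 = 0.0127
  (71 − 81.063)²/81.063 = 1.2492
χ² = 3.6368 + 0.0229 + 2.2535 + 2.0161 + 0.0127 + 1.2492 = 9.19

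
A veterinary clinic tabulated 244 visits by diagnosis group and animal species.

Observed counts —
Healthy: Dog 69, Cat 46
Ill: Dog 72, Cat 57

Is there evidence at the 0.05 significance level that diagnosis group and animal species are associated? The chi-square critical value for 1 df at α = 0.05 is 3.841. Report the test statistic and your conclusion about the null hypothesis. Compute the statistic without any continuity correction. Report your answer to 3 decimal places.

0.437; fail to reject H₀

Row totals: 115, 129. Column totals: 141, 103. Grand total N = 244.
Expected counts (row total × column total / N):
  Healthy, Dog: 115×141/244 = 66.4549
  Healthy, Cat: 115×103/244 = 48.5451
  Ill, Dog: 129×141/244 = 74.5451
  Ill, Cat: 129×103/244 = 54.4549
Contributions (O − E)²/E:
  (69 − 66.4549)²/66.4549 = 0.0975
  (46 − 48.5451)²/48.5451 = 0.1334
  (72 − 74.5451)²/74.5451 = 0.0869
  (57 − 54.4549)²/54.4549 = 0.1190
χ² = 0.0975 + 0.1334 + 0.0869 + 0.1190 = 0.437
df = (2−1)(2−1) = 1. Since 0.437 < 3.841, fail to reject the null hypothesis of independence at α = 0.05.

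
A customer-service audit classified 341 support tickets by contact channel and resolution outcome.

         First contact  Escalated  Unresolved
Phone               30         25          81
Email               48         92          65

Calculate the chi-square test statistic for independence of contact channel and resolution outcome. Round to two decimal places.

Row totals: 136, 205. Column totals: 78, 117, 146. Grand total N = 341.
Expected counts (row total × column total / N):
  Phone, First contact: 136×78/341 = 31.1085
  Phone, Escalated: 136×117/341 = 46.6628
  Phone, Unresolved: 136×146/341 = 58.2287
  Email, First contact: 205×78/341 = 46.8915
  Email, Escalated: 205×117/341 = 70.3372
  Email, Unresolved: 205×146/341 = 87.7713
Contributions (O − E)²/E:
  (30 − 31.1085)²/31.1085 = 0.0395
  (25 − 46.6628)²/46.6628 = 10.0568
  (81 − 58.2287)²/58.2287 = 8.9051
  (48 − 46.8915)²/46.8915 = 0.0262
  (92 − 70.3372)²/70.3372 = 6.6718
  (65 − 87.7713)²/87.7713 = 5.9078
χ² = 0.0395 + 10.0568 + 8.9051 + 0.0262 + 6.6718 + 5.9078 = 31.61

31.61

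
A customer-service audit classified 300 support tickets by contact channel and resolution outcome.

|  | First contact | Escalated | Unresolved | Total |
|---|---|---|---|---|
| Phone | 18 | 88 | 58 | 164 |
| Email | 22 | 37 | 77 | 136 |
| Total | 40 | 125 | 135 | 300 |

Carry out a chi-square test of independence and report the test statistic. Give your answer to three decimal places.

21.456

Grand total N = 300.
Expected counts (row total × column total / N):
  Phone, First contact: 164×40/300 = 21.86667
  Phone, Escalated: 164×125/300 = 68.33333
  Phone, Unresolved: 164×135/300 = 73.80000
  Email, First contact: 136×40/300 = 18.13333
  Email, Escalated: 136×125/300 = 56.66667
  Email, Unresolved: 136×135/300 = 61.20000
Contributions (O − E)²/E:
  (18 − 21.86667)²/21.86667 = 0.6837
  (88 − 68.33333)²/68.33333 = 5.6602
  (58 − 73.80000)²/73.80000 = 3.3827
  (22 − 18.13333)²/18.13333 = 0.8245
  (37 − 56.66667)²/56.66667 = 6.8255
  (77 − 61.20000)²/61.20000 = 4.0791
χ² = 0.6837 + 5.6602 + 3.3827 + 0.8245 + 6.8255 + 4.0791 = 21.456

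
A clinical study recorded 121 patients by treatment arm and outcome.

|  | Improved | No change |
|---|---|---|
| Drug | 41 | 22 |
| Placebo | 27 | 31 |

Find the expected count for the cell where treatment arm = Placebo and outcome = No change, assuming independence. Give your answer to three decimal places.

25.405

Row total (Placebo) = 58; column total (No change) = 53; grand total N = 121.
Expected count = (row total × column total) / N = 58 × 53 / 121 = 25.405.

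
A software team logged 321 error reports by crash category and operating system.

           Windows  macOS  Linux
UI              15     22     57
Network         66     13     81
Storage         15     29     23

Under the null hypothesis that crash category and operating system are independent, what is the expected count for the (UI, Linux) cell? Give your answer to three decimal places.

Row total (UI) = 94; column total (Linux) = 161; grand total N = 321.
Expected count = (row total × column total) / N = 94 × 161 / 321 = 47.146.

47.146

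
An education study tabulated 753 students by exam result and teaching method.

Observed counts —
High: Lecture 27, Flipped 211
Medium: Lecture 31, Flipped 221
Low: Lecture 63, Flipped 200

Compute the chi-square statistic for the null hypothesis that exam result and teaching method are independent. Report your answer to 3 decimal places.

Row totals: 238, 252, 263. Column totals: 121, 632. Grand total N = 753.
Expected counts (row total × column total / N):
  High, Lecture: 238×121/753 = 38.2444
  High, Flipped: 238×632/753 = 199.7556
  Medium, Lecture: 252×121/753 = 40.4940
  Medium, Flipped: 252×632/753 = 211.5060
  Low, Lecture: 263×121/753 = 42.2616
  Low, Flipped: 263×632/753 = 220.7384
Contributions (O − E)²/E:
  (27 − 38.2444)²/38.2444 = 3.3060
  (211 − 199.7556)²/199.7556 = 0.6330
  (31 − 40.4940)²/40.4940 = 2.2259
  (221 − 211.5060)²/211.5060 = 0.4262
  (63 − 42.2616)²/42.2616 = 10.1766
  (200 − 220.7384)²/220.7384 = 1.9484
χ² = 3.3060 + 0.6330 + 2.2259 + 0.4262 + 10.1766 + 1.9484 = 18.716

18.716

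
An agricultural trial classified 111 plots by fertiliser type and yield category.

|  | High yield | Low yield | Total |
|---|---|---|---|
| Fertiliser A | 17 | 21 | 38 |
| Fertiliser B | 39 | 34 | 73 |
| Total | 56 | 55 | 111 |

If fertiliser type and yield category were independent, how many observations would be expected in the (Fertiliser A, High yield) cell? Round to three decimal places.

Row total (Fertiliser A) = 38; column total (High yield) = 56; grand total N = 111.
Expected count = (row total × column total) / N = 38 × 56 / 111 = 19.171.

19.171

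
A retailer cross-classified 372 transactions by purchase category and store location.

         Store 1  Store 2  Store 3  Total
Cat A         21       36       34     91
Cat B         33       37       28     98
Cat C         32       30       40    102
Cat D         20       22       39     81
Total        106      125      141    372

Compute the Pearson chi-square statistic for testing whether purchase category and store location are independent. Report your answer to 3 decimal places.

10.113

Grand total N = 372.
Expected counts (row total × column total / N):
  Cat A, Store 1: 91×106/372 = 25.9301
  Cat A, Store 2: 91×125/372 = 30.5780
  Cat A, Store 3: 91×141/372 = 34.4919
  Cat B, Store 1: 98×106/372 = 27.9247
  Cat B, Store 2: 98×125/372 = 32.9301
  Cat B, Store 3: 98×141/372 = 37.1452
  Cat C, Store 1: 102×106/372 = 29.0645
  Cat C, Store 2: 102×125/372 = 34.2742
  Cat C, Store 3: 102×141/372 = 38.6613
  Cat D, Store 1: 81×106/372 = 23.0806
  Cat D, Store 2: 81×125/372 = 27.2177
  Cat D, Store 3: 81×141/372 = 30.7016
Contributions (O − E)²/E:
  (21 − 25.9301)²/25.9301 = 0.9374
  (36 − 30.5780)²/30.5780 = 0.9614
  (34 − 34.4919)²/34.4919 = 0.0070
  (33 − 27.9247)²/27.9247 = 0.9224
  (37 − 32.9301)²/32.9301 = 0.5030
  (28 − 37.1452)²/37.1452 = 2.2516
  (32 − 29.0645)²/29.0645 = 0.2965
  (30 − 34.2742)²/34.2742 = 0.5330
  (40 − 38.6613)²/38.6613 = 0.0464
  (20 − 23.0806)²/23.0806 = 0.4112
  (22 − 27.2177)²/27.2177 = 1.0002
  (39 − 30.7016)²/30.7016 = 2.2430
χ² = 0.9374 + 0.9614 + 0.0070 + 0.9224 + 0.5030 + 2.2516 + 0.2965 + 0.5330 + 0.0464 + 0.4112 + 1.0002 + 2.2430 = 10.113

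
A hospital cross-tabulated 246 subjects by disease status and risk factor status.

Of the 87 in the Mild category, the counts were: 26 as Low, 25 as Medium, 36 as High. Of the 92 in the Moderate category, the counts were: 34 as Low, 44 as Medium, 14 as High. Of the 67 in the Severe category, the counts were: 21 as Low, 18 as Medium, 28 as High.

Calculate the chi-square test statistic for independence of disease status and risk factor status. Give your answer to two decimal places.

Row totals: 87, 92, 67. Column totals: 81, 87, 78. Grand total N = 246.
Expected counts (row total × column total / N):
  Mild, Low: 87×81/246 = 28.646
  Mild, Medium: 87×87/246 = 30.768
  Mild, High: 87×78/246 = 27.585
  Moderate, Low: 92×81/246 = 30.293
  Moderate, Medium: 92×87/246 = 32.537
  Moderate, High: 92×78/246 = 29.171
  Severe, Low: 67×81/246 = 22.061
  Severe, Medium: 67×87/246 = 23.695
  Severe, High: 67×78/246 = 21.244
Contributions (O − E)²/E:
  (26 − 28.646)²/28.646 = 0.2444
  (25 − 30.768)²/30.768 = 1.0813
  (36 − 27.585)²/27.585 = 2.5671
  (34 − 30.293)²/30.293 = 0.4536
  (44 − 32.537)²/32.537 = 4.0385
  (14 − 29.171)²/29.171 = 7.8900
  (21 − 22.061)²/22.061 = 0.0510
  (18 − 23.695)²/23.695 = 1.3688
  (28 − 21.244)²/21.244 = 2.1485
χ² = 0.2444 + 1.0813 + 2.5671 + 0.4536 + 4.0385 + 7.8900 + 0.0510 + 1.3688 + 2.1485 = 19.84

19.84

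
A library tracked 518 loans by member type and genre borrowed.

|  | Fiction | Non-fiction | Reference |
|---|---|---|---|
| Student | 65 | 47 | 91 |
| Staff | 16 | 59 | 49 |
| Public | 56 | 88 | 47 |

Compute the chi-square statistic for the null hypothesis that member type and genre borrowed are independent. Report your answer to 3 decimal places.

41.522

Row totals: 203, 124, 191. Column totals: 137, 194, 187. Grand total N = 518.
Expected counts (row total × column total / N):
  Student, Fiction: 203×137/518 = 53.6892
  Student, Non-fiction: 203×194/518 = 76.0270
  Student, Reference: 203×187/518 = 73.2838
  Staff, Fiction: 124×137/518 = 32.7954
  Staff, Non-fiction: 124×194/518 = 46.4402
  Staff, Reference: 124×187/518 = 44.7645
  Public, Fiction: 191×137/518 = 50.5154
  Public, Non-fiction: 191×194/518 = 71.5328
  Public, Reference: 191×187/518 = 68.9517
Contributions (O − E)²/E:
  (65 − 53.6892)²/53.6892 = 2.3829
  (47 − 76.0270)²/76.0270 = 11.0825
  (91 − 73.2838)²/73.2838 = 4.2829
  (16 − 32.7954)²/32.7954 = 8.6014
  (59 − 46.4402)²/46.4402 = 3.3968
  (49 − 44.7645)²/44.7645 = 0.4008
  (56 − 50.5154)²/50.5154 = 0.5955
  (88 − 71.5328)²/71.5328 = 3.7908
  (47 − 68.9517)²/68.9517 = 6.9886
χ² = 2.3829 + 11.0825 + 4.2829 + 8.6014 + 3.3968 + 0.4008 + 0.5955 + 3.7908 + 6.9886 = 41.522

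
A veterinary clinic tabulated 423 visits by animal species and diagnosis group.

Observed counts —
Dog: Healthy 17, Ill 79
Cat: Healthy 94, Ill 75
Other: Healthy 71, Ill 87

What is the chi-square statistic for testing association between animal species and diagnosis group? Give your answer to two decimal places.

36.27

Row totals: 96, 169, 158. Column totals: 182, 241. Grand total N = 423.
Expected counts (row total × column total / N):
  Dog, Healthy: 96×182/423 = 41.305
  Dog, Ill: 96×241/423 = 54.695
  Cat, Healthy: 169×182/423 = 72.714
  Cat, Ill: 169×241/423 = 96.286
  Other, Healthy: 158×182/423 = 67.981
  Other, Ill: 158×241/423 = 90.019
Contributions (O − E)²/E:
  (17 − 41.305)²/41.305 = 14.3017
  (79 − 54.695)²/54.695 = 10.8005
  (94 − 72.714)²/72.714 = 6.2312
  (75 − 96.286)²/96.286 = 4.7057
  (71 − 67.981)²/67.981 = 0.1341
  (87 − 90.019)²/90.019 = 0.1012
χ² = 14.3017 + 10.8005 + 6.2312 + 4.7057 + 0.1341 + 0.1012 = 36.27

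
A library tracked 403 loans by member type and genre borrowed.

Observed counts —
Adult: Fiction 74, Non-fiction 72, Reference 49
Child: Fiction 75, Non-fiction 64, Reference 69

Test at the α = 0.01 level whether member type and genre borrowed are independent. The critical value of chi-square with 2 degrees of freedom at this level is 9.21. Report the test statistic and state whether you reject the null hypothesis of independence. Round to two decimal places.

Row totals: 195, 208. Column totals: 149, 136, 118. Grand total N = 403.
Expected counts (row total × column total / N):
  Adult, Fiction: 195×149/403 = 72.097
  Adult, Non-fiction: 195×136/403 = 65.806
  Adult, Reference: 195×118/403 = 57.097
  Child, Fiction: 208×149/403 = 76.903
  Child, Non-fiction: 208×136/403 = 70.194
  Child, Reference: 208×118/403 = 60.903
Contributions (O − E)²/E:
  (74 − 72.097)²/72.097 = 0.0502
  (72 − 65.806)²/65.806 = 0.5830
  (49 − 57.097)²/57.097 = 1.1482
  (75 − 76.903)²/76.903 = 0.0471
  (64 − 70.194)²/70.194 = 0.5466
  (69 − 60.903)²/60.903 = 1.0765
χ² = 0.0502 + 0.5830 + 1.1482 + 0.0471 + 0.5466 + 1.0765 = 3.45
df = (2−1)(3−1) = 2. Since 3.45 < 9.21, fail to reject the null hypothesis of independence at α = 0.01.

3.45; fail to reject H₀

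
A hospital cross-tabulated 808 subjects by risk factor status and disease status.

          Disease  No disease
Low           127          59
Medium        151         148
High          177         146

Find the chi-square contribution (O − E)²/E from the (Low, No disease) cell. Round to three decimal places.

6.098

Row total (Low) = 186; column total (No disease) = 353; N = 808.
Expected count E = 186 × 353 / 808 = 81.2599.
Contribution = (O − E)²/E = (59 − 81.2599)² / 81.2599 = 6.098.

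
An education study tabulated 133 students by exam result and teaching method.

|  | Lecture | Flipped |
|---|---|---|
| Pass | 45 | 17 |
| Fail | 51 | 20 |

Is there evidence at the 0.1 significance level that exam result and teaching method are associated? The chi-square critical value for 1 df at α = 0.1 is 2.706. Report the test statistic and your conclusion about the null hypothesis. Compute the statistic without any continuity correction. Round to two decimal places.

Row totals: 62, 71. Column totals: 96, 37. Grand total N = 133.
Expected counts (row total × column total / N):
  Pass, Lecture: 62×96/133 = 44.752
  Pass, Flipped: 62×37/133 = 17.248
  Fail, Lecture: 71×96/133 = 51.248
  Fail, Flipped: 71×37/133 = 19.752
Contributions (O − E)²/E:
  (45 − 44.752)²/44.752 = 0.0014
  (17 − 17.248)²/17.248 = 0.0036
  (51 − 51.248)²/51.248 = 0.0012
  (20 − 19.752)²/19.752 = 0.0031
χ² = 0.0014 + 0.0036 + 0.0012 + 0.0031 = 0.01
df = (2−1)(2−1) = 1. Since 0.01 < 2.706, fail to reject the null hypothesis of independence at α = 0.1.

0.01; fail to reject H₀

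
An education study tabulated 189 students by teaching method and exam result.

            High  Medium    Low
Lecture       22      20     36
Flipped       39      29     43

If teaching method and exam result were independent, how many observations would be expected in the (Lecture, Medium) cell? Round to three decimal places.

Row total (Lecture) = 78; column total (Medium) = 49; grand total N = 189.
Expected count = (row total × column total) / N = 78 × 49 / 189 = 20.222.

20.222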